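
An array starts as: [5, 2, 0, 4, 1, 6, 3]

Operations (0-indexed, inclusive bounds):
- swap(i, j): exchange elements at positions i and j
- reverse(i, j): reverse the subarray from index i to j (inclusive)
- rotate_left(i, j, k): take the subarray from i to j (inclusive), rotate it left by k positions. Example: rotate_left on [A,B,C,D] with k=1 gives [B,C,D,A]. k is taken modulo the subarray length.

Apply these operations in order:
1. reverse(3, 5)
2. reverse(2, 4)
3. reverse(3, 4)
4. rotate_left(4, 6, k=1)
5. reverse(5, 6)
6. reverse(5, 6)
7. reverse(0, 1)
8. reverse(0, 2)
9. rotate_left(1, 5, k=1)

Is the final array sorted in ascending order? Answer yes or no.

After 1 (reverse(3, 5)): [5, 2, 0, 6, 1, 4, 3]
After 2 (reverse(2, 4)): [5, 2, 1, 6, 0, 4, 3]
After 3 (reverse(3, 4)): [5, 2, 1, 0, 6, 4, 3]
After 4 (rotate_left(4, 6, k=1)): [5, 2, 1, 0, 4, 3, 6]
After 5 (reverse(5, 6)): [5, 2, 1, 0, 4, 6, 3]
After 6 (reverse(5, 6)): [5, 2, 1, 0, 4, 3, 6]
After 7 (reverse(0, 1)): [2, 5, 1, 0, 4, 3, 6]
After 8 (reverse(0, 2)): [1, 5, 2, 0, 4, 3, 6]
After 9 (rotate_left(1, 5, k=1)): [1, 2, 0, 4, 3, 5, 6]

Answer: no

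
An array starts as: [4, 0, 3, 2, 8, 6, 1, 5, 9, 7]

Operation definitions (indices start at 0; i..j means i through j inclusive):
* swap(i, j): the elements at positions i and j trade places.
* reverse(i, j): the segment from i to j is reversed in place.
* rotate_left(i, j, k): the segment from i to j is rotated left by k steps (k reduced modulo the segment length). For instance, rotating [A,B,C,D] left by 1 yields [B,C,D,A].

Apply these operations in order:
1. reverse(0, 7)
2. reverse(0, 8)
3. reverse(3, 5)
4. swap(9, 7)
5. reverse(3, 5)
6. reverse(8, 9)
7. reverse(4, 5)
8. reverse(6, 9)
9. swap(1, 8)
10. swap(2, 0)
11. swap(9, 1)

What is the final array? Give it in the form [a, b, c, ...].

After 1 (reverse(0, 7)): [5, 1, 6, 8, 2, 3, 0, 4, 9, 7]
After 2 (reverse(0, 8)): [9, 4, 0, 3, 2, 8, 6, 1, 5, 7]
After 3 (reverse(3, 5)): [9, 4, 0, 8, 2, 3, 6, 1, 5, 7]
After 4 (swap(9, 7)): [9, 4, 0, 8, 2, 3, 6, 7, 5, 1]
After 5 (reverse(3, 5)): [9, 4, 0, 3, 2, 8, 6, 7, 5, 1]
After 6 (reverse(8, 9)): [9, 4, 0, 3, 2, 8, 6, 7, 1, 5]
After 7 (reverse(4, 5)): [9, 4, 0, 3, 8, 2, 6, 7, 1, 5]
After 8 (reverse(6, 9)): [9, 4, 0, 3, 8, 2, 5, 1, 7, 6]
After 9 (swap(1, 8)): [9, 7, 0, 3, 8, 2, 5, 1, 4, 6]
After 10 (swap(2, 0)): [0, 7, 9, 3, 8, 2, 5, 1, 4, 6]
After 11 (swap(9, 1)): [0, 6, 9, 3, 8, 2, 5, 1, 4, 7]

Answer: [0, 6, 9, 3, 8, 2, 5, 1, 4, 7]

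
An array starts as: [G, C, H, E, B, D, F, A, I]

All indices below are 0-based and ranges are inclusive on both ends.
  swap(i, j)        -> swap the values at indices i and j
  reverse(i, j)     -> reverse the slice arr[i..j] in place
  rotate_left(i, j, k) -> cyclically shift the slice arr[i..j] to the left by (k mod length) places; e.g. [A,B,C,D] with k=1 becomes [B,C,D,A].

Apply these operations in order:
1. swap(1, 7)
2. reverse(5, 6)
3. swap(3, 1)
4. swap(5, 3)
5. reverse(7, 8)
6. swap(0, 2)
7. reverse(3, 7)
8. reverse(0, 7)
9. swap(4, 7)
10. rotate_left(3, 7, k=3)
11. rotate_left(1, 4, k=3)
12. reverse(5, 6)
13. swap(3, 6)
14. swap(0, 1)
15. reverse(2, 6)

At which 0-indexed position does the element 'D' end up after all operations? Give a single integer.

After 1 (swap(1, 7)): [G, A, H, E, B, D, F, C, I]
After 2 (reverse(5, 6)): [G, A, H, E, B, F, D, C, I]
After 3 (swap(3, 1)): [G, E, H, A, B, F, D, C, I]
After 4 (swap(5, 3)): [G, E, H, F, B, A, D, C, I]
After 5 (reverse(7, 8)): [G, E, H, F, B, A, D, I, C]
After 6 (swap(0, 2)): [H, E, G, F, B, A, D, I, C]
After 7 (reverse(3, 7)): [H, E, G, I, D, A, B, F, C]
After 8 (reverse(0, 7)): [F, B, A, D, I, G, E, H, C]
After 9 (swap(4, 7)): [F, B, A, D, H, G, E, I, C]
After 10 (rotate_left(3, 7, k=3)): [F, B, A, E, I, D, H, G, C]
After 11 (rotate_left(1, 4, k=3)): [F, I, B, A, E, D, H, G, C]
After 12 (reverse(5, 6)): [F, I, B, A, E, H, D, G, C]
After 13 (swap(3, 6)): [F, I, B, D, E, H, A, G, C]
After 14 (swap(0, 1)): [I, F, B, D, E, H, A, G, C]
After 15 (reverse(2, 6)): [I, F, A, H, E, D, B, G, C]

Answer: 5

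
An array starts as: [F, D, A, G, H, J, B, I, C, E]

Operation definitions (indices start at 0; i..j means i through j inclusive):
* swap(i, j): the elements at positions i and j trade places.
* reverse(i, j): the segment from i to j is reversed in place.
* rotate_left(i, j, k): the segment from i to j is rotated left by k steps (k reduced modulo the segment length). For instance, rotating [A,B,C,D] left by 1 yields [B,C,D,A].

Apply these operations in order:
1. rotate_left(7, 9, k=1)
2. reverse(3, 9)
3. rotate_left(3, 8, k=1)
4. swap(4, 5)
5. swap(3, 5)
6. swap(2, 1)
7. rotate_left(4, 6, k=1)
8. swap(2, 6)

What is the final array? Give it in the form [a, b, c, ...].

After 1 (rotate_left(7, 9, k=1)): [F, D, A, G, H, J, B, C, E, I]
After 2 (reverse(3, 9)): [F, D, A, I, E, C, B, J, H, G]
After 3 (rotate_left(3, 8, k=1)): [F, D, A, E, C, B, J, H, I, G]
After 4 (swap(4, 5)): [F, D, A, E, B, C, J, H, I, G]
After 5 (swap(3, 5)): [F, D, A, C, B, E, J, H, I, G]
After 6 (swap(2, 1)): [F, A, D, C, B, E, J, H, I, G]
After 7 (rotate_left(4, 6, k=1)): [F, A, D, C, E, J, B, H, I, G]
After 8 (swap(2, 6)): [F, A, B, C, E, J, D, H, I, G]

Answer: [F, A, B, C, E, J, D, H, I, G]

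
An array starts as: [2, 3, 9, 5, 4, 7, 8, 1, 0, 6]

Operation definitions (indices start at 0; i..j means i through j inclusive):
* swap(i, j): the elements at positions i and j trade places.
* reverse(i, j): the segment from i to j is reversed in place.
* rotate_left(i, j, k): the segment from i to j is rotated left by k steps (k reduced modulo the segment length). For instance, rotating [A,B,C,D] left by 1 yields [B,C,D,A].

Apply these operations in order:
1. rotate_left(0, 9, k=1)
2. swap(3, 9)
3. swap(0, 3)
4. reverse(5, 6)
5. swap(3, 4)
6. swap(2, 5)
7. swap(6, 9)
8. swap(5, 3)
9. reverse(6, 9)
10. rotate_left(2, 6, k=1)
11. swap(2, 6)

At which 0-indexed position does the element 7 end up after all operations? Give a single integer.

Answer: 4

Derivation:
After 1 (rotate_left(0, 9, k=1)): [3, 9, 5, 4, 7, 8, 1, 0, 6, 2]
After 2 (swap(3, 9)): [3, 9, 5, 2, 7, 8, 1, 0, 6, 4]
After 3 (swap(0, 3)): [2, 9, 5, 3, 7, 8, 1, 0, 6, 4]
After 4 (reverse(5, 6)): [2, 9, 5, 3, 7, 1, 8, 0, 6, 4]
After 5 (swap(3, 4)): [2, 9, 5, 7, 3, 1, 8, 0, 6, 4]
After 6 (swap(2, 5)): [2, 9, 1, 7, 3, 5, 8, 0, 6, 4]
After 7 (swap(6, 9)): [2, 9, 1, 7, 3, 5, 4, 0, 6, 8]
After 8 (swap(5, 3)): [2, 9, 1, 5, 3, 7, 4, 0, 6, 8]
After 9 (reverse(6, 9)): [2, 9, 1, 5, 3, 7, 8, 6, 0, 4]
After 10 (rotate_left(2, 6, k=1)): [2, 9, 5, 3, 7, 8, 1, 6, 0, 4]
After 11 (swap(2, 6)): [2, 9, 1, 3, 7, 8, 5, 6, 0, 4]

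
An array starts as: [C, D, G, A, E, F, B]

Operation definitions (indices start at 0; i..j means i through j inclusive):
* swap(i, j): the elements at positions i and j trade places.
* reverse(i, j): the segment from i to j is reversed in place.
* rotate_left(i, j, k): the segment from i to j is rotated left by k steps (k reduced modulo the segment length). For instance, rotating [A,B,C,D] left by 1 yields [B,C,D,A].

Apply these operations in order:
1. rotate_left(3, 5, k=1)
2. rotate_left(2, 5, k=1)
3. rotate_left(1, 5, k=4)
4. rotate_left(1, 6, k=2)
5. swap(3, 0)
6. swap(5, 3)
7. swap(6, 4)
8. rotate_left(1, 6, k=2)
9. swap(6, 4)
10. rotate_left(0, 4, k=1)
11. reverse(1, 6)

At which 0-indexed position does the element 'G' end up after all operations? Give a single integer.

Answer: 0

Derivation:
After 1 (rotate_left(3, 5, k=1)): [C, D, G, E, F, A, B]
After 2 (rotate_left(2, 5, k=1)): [C, D, E, F, A, G, B]
After 3 (rotate_left(1, 5, k=4)): [C, G, D, E, F, A, B]
After 4 (rotate_left(1, 6, k=2)): [C, E, F, A, B, G, D]
After 5 (swap(3, 0)): [A, E, F, C, B, G, D]
After 6 (swap(5, 3)): [A, E, F, G, B, C, D]
After 7 (swap(6, 4)): [A, E, F, G, D, C, B]
After 8 (rotate_left(1, 6, k=2)): [A, G, D, C, B, E, F]
After 9 (swap(6, 4)): [A, G, D, C, F, E, B]
After 10 (rotate_left(0, 4, k=1)): [G, D, C, F, A, E, B]
After 11 (reverse(1, 6)): [G, B, E, A, F, C, D]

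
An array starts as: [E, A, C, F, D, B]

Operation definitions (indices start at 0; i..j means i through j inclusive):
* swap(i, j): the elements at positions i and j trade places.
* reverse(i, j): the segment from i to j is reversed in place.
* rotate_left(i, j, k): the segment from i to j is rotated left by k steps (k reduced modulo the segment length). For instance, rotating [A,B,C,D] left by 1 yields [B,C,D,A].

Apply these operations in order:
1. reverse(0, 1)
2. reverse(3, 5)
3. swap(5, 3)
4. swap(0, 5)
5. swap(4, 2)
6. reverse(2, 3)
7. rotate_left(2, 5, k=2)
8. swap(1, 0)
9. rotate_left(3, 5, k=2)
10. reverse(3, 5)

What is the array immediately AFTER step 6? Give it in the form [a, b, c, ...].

After 1 (reverse(0, 1)): [A, E, C, F, D, B]
After 2 (reverse(3, 5)): [A, E, C, B, D, F]
After 3 (swap(5, 3)): [A, E, C, F, D, B]
After 4 (swap(0, 5)): [B, E, C, F, D, A]
After 5 (swap(4, 2)): [B, E, D, F, C, A]
After 6 (reverse(2, 3)): [B, E, F, D, C, A]

Answer: [B, E, F, D, C, A]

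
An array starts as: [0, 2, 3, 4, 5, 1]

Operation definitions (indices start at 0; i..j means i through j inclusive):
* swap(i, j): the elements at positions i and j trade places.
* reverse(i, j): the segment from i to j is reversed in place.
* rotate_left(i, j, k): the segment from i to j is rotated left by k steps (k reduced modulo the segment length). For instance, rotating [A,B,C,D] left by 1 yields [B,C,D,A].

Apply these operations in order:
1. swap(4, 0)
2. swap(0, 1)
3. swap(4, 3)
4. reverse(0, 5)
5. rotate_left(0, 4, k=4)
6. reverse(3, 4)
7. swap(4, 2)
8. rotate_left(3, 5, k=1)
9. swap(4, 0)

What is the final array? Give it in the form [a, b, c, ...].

Answer: [2, 1, 0, 4, 5, 3]

Derivation:
After 1 (swap(4, 0)): [5, 2, 3, 4, 0, 1]
After 2 (swap(0, 1)): [2, 5, 3, 4, 0, 1]
After 3 (swap(4, 3)): [2, 5, 3, 0, 4, 1]
After 4 (reverse(0, 5)): [1, 4, 0, 3, 5, 2]
After 5 (rotate_left(0, 4, k=4)): [5, 1, 4, 0, 3, 2]
After 6 (reverse(3, 4)): [5, 1, 4, 3, 0, 2]
After 7 (swap(4, 2)): [5, 1, 0, 3, 4, 2]
After 8 (rotate_left(3, 5, k=1)): [5, 1, 0, 4, 2, 3]
After 9 (swap(4, 0)): [2, 1, 0, 4, 5, 3]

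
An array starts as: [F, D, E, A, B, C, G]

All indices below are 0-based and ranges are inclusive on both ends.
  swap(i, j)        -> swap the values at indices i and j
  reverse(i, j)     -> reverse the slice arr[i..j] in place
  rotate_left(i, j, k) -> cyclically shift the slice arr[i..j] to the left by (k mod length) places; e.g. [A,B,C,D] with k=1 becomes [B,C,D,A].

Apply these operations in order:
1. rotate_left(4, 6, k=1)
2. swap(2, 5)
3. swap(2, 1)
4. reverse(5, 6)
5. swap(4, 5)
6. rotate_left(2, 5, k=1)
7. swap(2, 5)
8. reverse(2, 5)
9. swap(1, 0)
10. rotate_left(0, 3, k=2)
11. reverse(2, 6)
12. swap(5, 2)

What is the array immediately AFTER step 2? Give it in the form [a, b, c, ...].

After 1 (rotate_left(4, 6, k=1)): [F, D, E, A, C, G, B]
After 2 (swap(2, 5)): [F, D, G, A, C, E, B]

Answer: [F, D, G, A, C, E, B]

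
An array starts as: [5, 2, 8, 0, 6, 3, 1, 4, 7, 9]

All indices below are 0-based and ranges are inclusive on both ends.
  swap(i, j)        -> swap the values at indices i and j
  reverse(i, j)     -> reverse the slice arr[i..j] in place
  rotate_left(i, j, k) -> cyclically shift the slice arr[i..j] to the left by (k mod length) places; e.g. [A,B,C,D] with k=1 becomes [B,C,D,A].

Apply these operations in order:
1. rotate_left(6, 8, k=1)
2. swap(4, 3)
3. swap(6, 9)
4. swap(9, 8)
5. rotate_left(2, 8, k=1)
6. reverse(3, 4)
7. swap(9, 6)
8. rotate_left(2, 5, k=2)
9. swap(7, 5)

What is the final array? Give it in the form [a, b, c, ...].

After 1 (rotate_left(6, 8, k=1)): [5, 2, 8, 0, 6, 3, 4, 7, 1, 9]
After 2 (swap(4, 3)): [5, 2, 8, 6, 0, 3, 4, 7, 1, 9]
After 3 (swap(6, 9)): [5, 2, 8, 6, 0, 3, 9, 7, 1, 4]
After 4 (swap(9, 8)): [5, 2, 8, 6, 0, 3, 9, 7, 4, 1]
After 5 (rotate_left(2, 8, k=1)): [5, 2, 6, 0, 3, 9, 7, 4, 8, 1]
After 6 (reverse(3, 4)): [5, 2, 6, 3, 0, 9, 7, 4, 8, 1]
After 7 (swap(9, 6)): [5, 2, 6, 3, 0, 9, 1, 4, 8, 7]
After 8 (rotate_left(2, 5, k=2)): [5, 2, 0, 9, 6, 3, 1, 4, 8, 7]
After 9 (swap(7, 5)): [5, 2, 0, 9, 6, 4, 1, 3, 8, 7]

Answer: [5, 2, 0, 9, 6, 4, 1, 3, 8, 7]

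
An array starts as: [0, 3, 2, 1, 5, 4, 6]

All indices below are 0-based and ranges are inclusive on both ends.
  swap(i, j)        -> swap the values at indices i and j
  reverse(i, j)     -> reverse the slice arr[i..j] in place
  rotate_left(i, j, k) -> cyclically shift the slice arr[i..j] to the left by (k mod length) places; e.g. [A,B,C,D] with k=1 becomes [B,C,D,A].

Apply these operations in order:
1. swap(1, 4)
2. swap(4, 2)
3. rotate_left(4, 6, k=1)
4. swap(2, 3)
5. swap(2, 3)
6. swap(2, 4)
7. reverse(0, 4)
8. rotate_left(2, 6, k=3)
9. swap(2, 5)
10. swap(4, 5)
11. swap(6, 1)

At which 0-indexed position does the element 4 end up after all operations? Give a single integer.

Answer: 5

Derivation:
After 1 (swap(1, 4)): [0, 5, 2, 1, 3, 4, 6]
After 2 (swap(4, 2)): [0, 5, 3, 1, 2, 4, 6]
After 3 (rotate_left(4, 6, k=1)): [0, 5, 3, 1, 4, 6, 2]
After 4 (swap(2, 3)): [0, 5, 1, 3, 4, 6, 2]
After 5 (swap(2, 3)): [0, 5, 3, 1, 4, 6, 2]
After 6 (swap(2, 4)): [0, 5, 4, 1, 3, 6, 2]
After 7 (reverse(0, 4)): [3, 1, 4, 5, 0, 6, 2]
After 8 (rotate_left(2, 6, k=3)): [3, 1, 6, 2, 4, 5, 0]
After 9 (swap(2, 5)): [3, 1, 5, 2, 4, 6, 0]
After 10 (swap(4, 5)): [3, 1, 5, 2, 6, 4, 0]
After 11 (swap(6, 1)): [3, 0, 5, 2, 6, 4, 1]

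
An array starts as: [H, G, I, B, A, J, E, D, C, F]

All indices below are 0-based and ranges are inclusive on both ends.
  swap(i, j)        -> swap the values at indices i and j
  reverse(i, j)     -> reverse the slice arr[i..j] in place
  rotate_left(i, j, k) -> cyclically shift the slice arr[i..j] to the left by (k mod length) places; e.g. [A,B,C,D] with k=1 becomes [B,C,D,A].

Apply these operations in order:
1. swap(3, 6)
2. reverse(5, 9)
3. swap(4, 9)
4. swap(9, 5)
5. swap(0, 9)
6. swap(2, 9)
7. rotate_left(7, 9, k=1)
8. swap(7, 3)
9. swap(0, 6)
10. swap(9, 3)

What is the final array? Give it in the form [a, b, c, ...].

Answer: [C, G, H, D, J, A, F, E, I, B]

Derivation:
After 1 (swap(3, 6)): [H, G, I, E, A, J, B, D, C, F]
After 2 (reverse(5, 9)): [H, G, I, E, A, F, C, D, B, J]
After 3 (swap(4, 9)): [H, G, I, E, J, F, C, D, B, A]
After 4 (swap(9, 5)): [H, G, I, E, J, A, C, D, B, F]
After 5 (swap(0, 9)): [F, G, I, E, J, A, C, D, B, H]
After 6 (swap(2, 9)): [F, G, H, E, J, A, C, D, B, I]
After 7 (rotate_left(7, 9, k=1)): [F, G, H, E, J, A, C, B, I, D]
After 8 (swap(7, 3)): [F, G, H, B, J, A, C, E, I, D]
After 9 (swap(0, 6)): [C, G, H, B, J, A, F, E, I, D]
After 10 (swap(9, 3)): [C, G, H, D, J, A, F, E, I, B]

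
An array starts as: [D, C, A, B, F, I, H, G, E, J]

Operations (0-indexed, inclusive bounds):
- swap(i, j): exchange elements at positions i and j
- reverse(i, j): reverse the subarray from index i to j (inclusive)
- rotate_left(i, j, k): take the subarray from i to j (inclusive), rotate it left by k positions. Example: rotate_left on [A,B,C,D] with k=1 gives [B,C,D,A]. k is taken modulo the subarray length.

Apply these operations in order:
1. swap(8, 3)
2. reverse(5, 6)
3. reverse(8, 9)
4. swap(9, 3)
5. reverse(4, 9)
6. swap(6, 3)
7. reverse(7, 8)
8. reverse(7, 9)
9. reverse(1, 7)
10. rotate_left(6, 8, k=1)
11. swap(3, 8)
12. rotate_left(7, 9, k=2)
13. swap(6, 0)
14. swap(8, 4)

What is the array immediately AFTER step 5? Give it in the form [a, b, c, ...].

Answer: [D, C, A, B, E, J, G, I, H, F]

Derivation:
After 1 (swap(8, 3)): [D, C, A, E, F, I, H, G, B, J]
After 2 (reverse(5, 6)): [D, C, A, E, F, H, I, G, B, J]
After 3 (reverse(8, 9)): [D, C, A, E, F, H, I, G, J, B]
After 4 (swap(9, 3)): [D, C, A, B, F, H, I, G, J, E]
After 5 (reverse(4, 9)): [D, C, A, B, E, J, G, I, H, F]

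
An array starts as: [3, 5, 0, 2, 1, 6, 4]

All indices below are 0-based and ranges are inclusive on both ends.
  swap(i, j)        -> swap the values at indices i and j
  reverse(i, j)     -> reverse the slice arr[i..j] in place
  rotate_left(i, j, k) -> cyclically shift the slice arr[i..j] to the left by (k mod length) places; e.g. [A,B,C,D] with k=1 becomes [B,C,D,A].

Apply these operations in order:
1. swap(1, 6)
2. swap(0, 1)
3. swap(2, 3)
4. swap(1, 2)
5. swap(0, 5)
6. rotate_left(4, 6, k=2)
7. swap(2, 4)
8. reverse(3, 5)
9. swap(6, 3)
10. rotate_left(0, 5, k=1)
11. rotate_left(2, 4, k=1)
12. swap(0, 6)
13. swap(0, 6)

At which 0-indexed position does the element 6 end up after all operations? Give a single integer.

Answer: 5

Derivation:
After 1 (swap(1, 6)): [3, 4, 0, 2, 1, 6, 5]
After 2 (swap(0, 1)): [4, 3, 0, 2, 1, 6, 5]
After 3 (swap(2, 3)): [4, 3, 2, 0, 1, 6, 5]
After 4 (swap(1, 2)): [4, 2, 3, 0, 1, 6, 5]
After 5 (swap(0, 5)): [6, 2, 3, 0, 1, 4, 5]
After 6 (rotate_left(4, 6, k=2)): [6, 2, 3, 0, 5, 1, 4]
After 7 (swap(2, 4)): [6, 2, 5, 0, 3, 1, 4]
After 8 (reverse(3, 5)): [6, 2, 5, 1, 3, 0, 4]
After 9 (swap(6, 3)): [6, 2, 5, 4, 3, 0, 1]
After 10 (rotate_left(0, 5, k=1)): [2, 5, 4, 3, 0, 6, 1]
After 11 (rotate_left(2, 4, k=1)): [2, 5, 3, 0, 4, 6, 1]
After 12 (swap(0, 6)): [1, 5, 3, 0, 4, 6, 2]
After 13 (swap(0, 6)): [2, 5, 3, 0, 4, 6, 1]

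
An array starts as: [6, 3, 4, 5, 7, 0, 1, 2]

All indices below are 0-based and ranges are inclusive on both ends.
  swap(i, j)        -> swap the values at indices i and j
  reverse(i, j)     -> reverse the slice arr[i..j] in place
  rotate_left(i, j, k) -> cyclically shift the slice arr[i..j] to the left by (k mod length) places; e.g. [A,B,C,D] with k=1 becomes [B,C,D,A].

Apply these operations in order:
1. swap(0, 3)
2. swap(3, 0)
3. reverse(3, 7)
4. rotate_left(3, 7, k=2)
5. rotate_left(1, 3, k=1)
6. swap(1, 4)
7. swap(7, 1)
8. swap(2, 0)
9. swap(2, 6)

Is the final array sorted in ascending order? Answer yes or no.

After 1 (swap(0, 3)): [5, 3, 4, 6, 7, 0, 1, 2]
After 2 (swap(3, 0)): [6, 3, 4, 5, 7, 0, 1, 2]
After 3 (reverse(3, 7)): [6, 3, 4, 2, 1, 0, 7, 5]
After 4 (rotate_left(3, 7, k=2)): [6, 3, 4, 0, 7, 5, 2, 1]
After 5 (rotate_left(1, 3, k=1)): [6, 4, 0, 3, 7, 5, 2, 1]
After 6 (swap(1, 4)): [6, 7, 0, 3, 4, 5, 2, 1]
After 7 (swap(7, 1)): [6, 1, 0, 3, 4, 5, 2, 7]
After 8 (swap(2, 0)): [0, 1, 6, 3, 4, 5, 2, 7]
After 9 (swap(2, 6)): [0, 1, 2, 3, 4, 5, 6, 7]

Answer: yes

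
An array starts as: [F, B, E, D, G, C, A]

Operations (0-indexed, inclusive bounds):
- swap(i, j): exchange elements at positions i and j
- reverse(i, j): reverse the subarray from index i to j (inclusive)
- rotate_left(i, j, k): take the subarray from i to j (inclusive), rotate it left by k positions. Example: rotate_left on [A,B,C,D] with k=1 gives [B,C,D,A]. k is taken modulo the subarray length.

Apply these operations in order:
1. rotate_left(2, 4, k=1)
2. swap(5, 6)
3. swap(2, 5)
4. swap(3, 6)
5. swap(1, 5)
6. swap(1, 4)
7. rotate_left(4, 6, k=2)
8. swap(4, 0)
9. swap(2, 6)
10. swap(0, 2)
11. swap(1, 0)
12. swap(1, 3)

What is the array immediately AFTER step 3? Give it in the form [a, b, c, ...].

After 1 (rotate_left(2, 4, k=1)): [F, B, D, G, E, C, A]
After 2 (swap(5, 6)): [F, B, D, G, E, A, C]
After 3 (swap(2, 5)): [F, B, A, G, E, D, C]

Answer: [F, B, A, G, E, D, C]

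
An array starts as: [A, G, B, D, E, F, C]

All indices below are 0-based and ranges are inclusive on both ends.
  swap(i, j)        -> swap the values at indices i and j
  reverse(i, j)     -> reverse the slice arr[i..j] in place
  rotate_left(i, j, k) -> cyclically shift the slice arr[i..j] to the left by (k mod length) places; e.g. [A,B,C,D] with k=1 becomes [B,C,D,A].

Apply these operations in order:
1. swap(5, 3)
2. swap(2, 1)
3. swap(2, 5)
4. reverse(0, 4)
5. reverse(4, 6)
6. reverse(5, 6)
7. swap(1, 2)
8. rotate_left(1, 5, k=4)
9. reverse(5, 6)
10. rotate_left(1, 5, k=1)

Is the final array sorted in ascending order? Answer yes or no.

After 1 (swap(5, 3)): [A, G, B, F, E, D, C]
After 2 (swap(2, 1)): [A, B, G, F, E, D, C]
After 3 (swap(2, 5)): [A, B, D, F, E, G, C]
After 4 (reverse(0, 4)): [E, F, D, B, A, G, C]
After 5 (reverse(4, 6)): [E, F, D, B, C, G, A]
After 6 (reverse(5, 6)): [E, F, D, B, C, A, G]
After 7 (swap(1, 2)): [E, D, F, B, C, A, G]
After 8 (rotate_left(1, 5, k=4)): [E, A, D, F, B, C, G]
After 9 (reverse(5, 6)): [E, A, D, F, B, G, C]
After 10 (rotate_left(1, 5, k=1)): [E, D, F, B, G, A, C]

Answer: no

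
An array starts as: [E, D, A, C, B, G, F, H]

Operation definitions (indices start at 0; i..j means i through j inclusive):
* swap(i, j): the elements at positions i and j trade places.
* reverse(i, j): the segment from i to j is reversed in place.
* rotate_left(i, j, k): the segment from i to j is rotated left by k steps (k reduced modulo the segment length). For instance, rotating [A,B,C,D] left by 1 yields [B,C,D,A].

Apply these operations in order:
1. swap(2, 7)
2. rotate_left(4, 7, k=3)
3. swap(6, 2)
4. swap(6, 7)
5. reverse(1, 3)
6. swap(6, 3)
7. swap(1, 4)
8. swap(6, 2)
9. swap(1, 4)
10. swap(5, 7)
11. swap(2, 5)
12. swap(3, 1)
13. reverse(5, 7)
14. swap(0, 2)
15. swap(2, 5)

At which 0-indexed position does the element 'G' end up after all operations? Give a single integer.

Answer: 6

Derivation:
After 1 (swap(2, 7)): [E, D, H, C, B, G, F, A]
After 2 (rotate_left(4, 7, k=3)): [E, D, H, C, A, B, G, F]
After 3 (swap(6, 2)): [E, D, G, C, A, B, H, F]
After 4 (swap(6, 7)): [E, D, G, C, A, B, F, H]
After 5 (reverse(1, 3)): [E, C, G, D, A, B, F, H]
After 6 (swap(6, 3)): [E, C, G, F, A, B, D, H]
After 7 (swap(1, 4)): [E, A, G, F, C, B, D, H]
After 8 (swap(6, 2)): [E, A, D, F, C, B, G, H]
After 9 (swap(1, 4)): [E, C, D, F, A, B, G, H]
After 10 (swap(5, 7)): [E, C, D, F, A, H, G, B]
After 11 (swap(2, 5)): [E, C, H, F, A, D, G, B]
After 12 (swap(3, 1)): [E, F, H, C, A, D, G, B]
After 13 (reverse(5, 7)): [E, F, H, C, A, B, G, D]
After 14 (swap(0, 2)): [H, F, E, C, A, B, G, D]
After 15 (swap(2, 5)): [H, F, B, C, A, E, G, D]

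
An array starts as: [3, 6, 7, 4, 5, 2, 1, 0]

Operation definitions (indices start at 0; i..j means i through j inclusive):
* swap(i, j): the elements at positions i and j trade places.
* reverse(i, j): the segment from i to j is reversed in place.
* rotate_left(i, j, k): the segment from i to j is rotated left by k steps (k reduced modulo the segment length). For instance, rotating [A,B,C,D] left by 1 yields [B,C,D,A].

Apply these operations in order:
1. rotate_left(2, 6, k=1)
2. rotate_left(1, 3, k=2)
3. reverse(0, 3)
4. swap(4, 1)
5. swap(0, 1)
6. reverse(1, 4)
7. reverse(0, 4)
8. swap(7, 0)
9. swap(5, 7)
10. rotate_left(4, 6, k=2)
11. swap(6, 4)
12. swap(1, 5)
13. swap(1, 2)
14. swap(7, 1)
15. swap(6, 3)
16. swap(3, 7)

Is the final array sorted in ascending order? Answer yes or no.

Answer: yes

Derivation:
After 1 (rotate_left(2, 6, k=1)): [3, 6, 4, 5, 2, 1, 7, 0]
After 2 (rotate_left(1, 3, k=2)): [3, 5, 6, 4, 2, 1, 7, 0]
After 3 (reverse(0, 3)): [4, 6, 5, 3, 2, 1, 7, 0]
After 4 (swap(4, 1)): [4, 2, 5, 3, 6, 1, 7, 0]
After 5 (swap(0, 1)): [2, 4, 5, 3, 6, 1, 7, 0]
After 6 (reverse(1, 4)): [2, 6, 3, 5, 4, 1, 7, 0]
After 7 (reverse(0, 4)): [4, 5, 3, 6, 2, 1, 7, 0]
After 8 (swap(7, 0)): [0, 5, 3, 6, 2, 1, 7, 4]
After 9 (swap(5, 7)): [0, 5, 3, 6, 2, 4, 7, 1]
After 10 (rotate_left(4, 6, k=2)): [0, 5, 3, 6, 7, 2, 4, 1]
After 11 (swap(6, 4)): [0, 5, 3, 6, 4, 2, 7, 1]
After 12 (swap(1, 5)): [0, 2, 3, 6, 4, 5, 7, 1]
After 13 (swap(1, 2)): [0, 3, 2, 6, 4, 5, 7, 1]
After 14 (swap(7, 1)): [0, 1, 2, 6, 4, 5, 7, 3]
After 15 (swap(6, 3)): [0, 1, 2, 7, 4, 5, 6, 3]
After 16 (swap(3, 7)): [0, 1, 2, 3, 4, 5, 6, 7]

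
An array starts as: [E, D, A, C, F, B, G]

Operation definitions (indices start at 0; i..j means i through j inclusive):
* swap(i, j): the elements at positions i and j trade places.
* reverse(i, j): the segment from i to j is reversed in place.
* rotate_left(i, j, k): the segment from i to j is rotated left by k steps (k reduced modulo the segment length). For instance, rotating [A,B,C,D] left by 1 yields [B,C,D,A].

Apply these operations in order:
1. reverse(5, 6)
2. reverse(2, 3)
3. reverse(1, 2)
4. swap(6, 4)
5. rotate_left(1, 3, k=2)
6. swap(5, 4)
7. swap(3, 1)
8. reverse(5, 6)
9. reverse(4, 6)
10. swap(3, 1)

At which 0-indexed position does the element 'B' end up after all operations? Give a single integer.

Answer: 4

Derivation:
After 1 (reverse(5, 6)): [E, D, A, C, F, G, B]
After 2 (reverse(2, 3)): [E, D, C, A, F, G, B]
After 3 (reverse(1, 2)): [E, C, D, A, F, G, B]
After 4 (swap(6, 4)): [E, C, D, A, B, G, F]
After 5 (rotate_left(1, 3, k=2)): [E, A, C, D, B, G, F]
After 6 (swap(5, 4)): [E, A, C, D, G, B, F]
After 7 (swap(3, 1)): [E, D, C, A, G, B, F]
After 8 (reverse(5, 6)): [E, D, C, A, G, F, B]
After 9 (reverse(4, 6)): [E, D, C, A, B, F, G]
After 10 (swap(3, 1)): [E, A, C, D, B, F, G]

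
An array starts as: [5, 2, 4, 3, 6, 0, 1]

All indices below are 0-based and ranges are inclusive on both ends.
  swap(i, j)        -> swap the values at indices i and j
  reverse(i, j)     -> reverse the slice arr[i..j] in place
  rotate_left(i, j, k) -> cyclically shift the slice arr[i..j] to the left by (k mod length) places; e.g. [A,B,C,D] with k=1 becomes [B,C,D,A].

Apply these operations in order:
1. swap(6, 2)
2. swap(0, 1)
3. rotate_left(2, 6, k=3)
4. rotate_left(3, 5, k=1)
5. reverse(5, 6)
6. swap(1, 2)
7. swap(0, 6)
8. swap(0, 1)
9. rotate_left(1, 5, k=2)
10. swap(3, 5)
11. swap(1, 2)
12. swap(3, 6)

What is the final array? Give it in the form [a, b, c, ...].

Answer: [0, 3, 1, 2, 4, 6, 5]

Derivation:
After 1 (swap(6, 2)): [5, 2, 1, 3, 6, 0, 4]
After 2 (swap(0, 1)): [2, 5, 1, 3, 6, 0, 4]
After 3 (rotate_left(2, 6, k=3)): [2, 5, 0, 4, 1, 3, 6]
After 4 (rotate_left(3, 5, k=1)): [2, 5, 0, 1, 3, 4, 6]
After 5 (reverse(5, 6)): [2, 5, 0, 1, 3, 6, 4]
After 6 (swap(1, 2)): [2, 0, 5, 1, 3, 6, 4]
After 7 (swap(0, 6)): [4, 0, 5, 1, 3, 6, 2]
After 8 (swap(0, 1)): [0, 4, 5, 1, 3, 6, 2]
After 9 (rotate_left(1, 5, k=2)): [0, 1, 3, 6, 4, 5, 2]
After 10 (swap(3, 5)): [0, 1, 3, 5, 4, 6, 2]
After 11 (swap(1, 2)): [0, 3, 1, 5, 4, 6, 2]
After 12 (swap(3, 6)): [0, 3, 1, 2, 4, 6, 5]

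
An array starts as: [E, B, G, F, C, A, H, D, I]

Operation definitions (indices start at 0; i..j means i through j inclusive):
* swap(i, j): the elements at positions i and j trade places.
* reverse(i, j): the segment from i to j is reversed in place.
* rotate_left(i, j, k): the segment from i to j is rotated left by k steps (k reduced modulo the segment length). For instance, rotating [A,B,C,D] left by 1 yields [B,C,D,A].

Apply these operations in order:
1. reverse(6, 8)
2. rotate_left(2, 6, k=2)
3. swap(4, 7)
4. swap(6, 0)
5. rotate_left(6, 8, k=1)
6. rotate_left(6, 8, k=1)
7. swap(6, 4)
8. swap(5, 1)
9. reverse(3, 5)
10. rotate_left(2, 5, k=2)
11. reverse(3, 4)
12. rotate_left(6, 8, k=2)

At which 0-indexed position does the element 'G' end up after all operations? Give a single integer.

Answer: 1

Derivation:
After 1 (reverse(6, 8)): [E, B, G, F, C, A, I, D, H]
After 2 (rotate_left(2, 6, k=2)): [E, B, C, A, I, G, F, D, H]
After 3 (swap(4, 7)): [E, B, C, A, D, G, F, I, H]
After 4 (swap(6, 0)): [F, B, C, A, D, G, E, I, H]
After 5 (rotate_left(6, 8, k=1)): [F, B, C, A, D, G, I, H, E]
After 6 (rotate_left(6, 8, k=1)): [F, B, C, A, D, G, H, E, I]
After 7 (swap(6, 4)): [F, B, C, A, H, G, D, E, I]
After 8 (swap(5, 1)): [F, G, C, A, H, B, D, E, I]
After 9 (reverse(3, 5)): [F, G, C, B, H, A, D, E, I]
After 10 (rotate_left(2, 5, k=2)): [F, G, H, A, C, B, D, E, I]
After 11 (reverse(3, 4)): [F, G, H, C, A, B, D, E, I]
After 12 (rotate_left(6, 8, k=2)): [F, G, H, C, A, B, I, D, E]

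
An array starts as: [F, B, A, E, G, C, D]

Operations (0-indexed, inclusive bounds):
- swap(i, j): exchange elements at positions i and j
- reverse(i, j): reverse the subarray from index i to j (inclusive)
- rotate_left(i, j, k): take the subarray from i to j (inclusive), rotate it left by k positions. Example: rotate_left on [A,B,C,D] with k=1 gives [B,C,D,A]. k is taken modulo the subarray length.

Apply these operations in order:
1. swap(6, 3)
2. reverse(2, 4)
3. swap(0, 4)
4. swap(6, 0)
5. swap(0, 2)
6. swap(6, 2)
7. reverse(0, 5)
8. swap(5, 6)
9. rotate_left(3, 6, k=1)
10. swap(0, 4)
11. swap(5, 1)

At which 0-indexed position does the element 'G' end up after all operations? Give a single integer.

After 1 (swap(6, 3)): [F, B, A, D, G, C, E]
After 2 (reverse(2, 4)): [F, B, G, D, A, C, E]
After 3 (swap(0, 4)): [A, B, G, D, F, C, E]
After 4 (swap(6, 0)): [E, B, G, D, F, C, A]
After 5 (swap(0, 2)): [G, B, E, D, F, C, A]
After 6 (swap(6, 2)): [G, B, A, D, F, C, E]
After 7 (reverse(0, 5)): [C, F, D, A, B, G, E]
After 8 (swap(5, 6)): [C, F, D, A, B, E, G]
After 9 (rotate_left(3, 6, k=1)): [C, F, D, B, E, G, A]
After 10 (swap(0, 4)): [E, F, D, B, C, G, A]
After 11 (swap(5, 1)): [E, G, D, B, C, F, A]

Answer: 1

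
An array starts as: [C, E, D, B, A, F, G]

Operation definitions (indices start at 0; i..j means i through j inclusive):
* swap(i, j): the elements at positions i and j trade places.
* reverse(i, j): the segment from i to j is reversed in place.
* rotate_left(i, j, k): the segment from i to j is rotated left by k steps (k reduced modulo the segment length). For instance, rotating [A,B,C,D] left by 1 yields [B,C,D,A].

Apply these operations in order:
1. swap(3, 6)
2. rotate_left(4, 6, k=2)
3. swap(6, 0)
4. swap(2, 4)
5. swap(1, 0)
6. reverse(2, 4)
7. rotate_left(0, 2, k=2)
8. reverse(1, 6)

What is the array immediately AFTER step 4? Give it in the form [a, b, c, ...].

After 1 (swap(3, 6)): [C, E, D, G, A, F, B]
After 2 (rotate_left(4, 6, k=2)): [C, E, D, G, B, A, F]
After 3 (swap(6, 0)): [F, E, D, G, B, A, C]
After 4 (swap(2, 4)): [F, E, B, G, D, A, C]

Answer: [F, E, B, G, D, A, C]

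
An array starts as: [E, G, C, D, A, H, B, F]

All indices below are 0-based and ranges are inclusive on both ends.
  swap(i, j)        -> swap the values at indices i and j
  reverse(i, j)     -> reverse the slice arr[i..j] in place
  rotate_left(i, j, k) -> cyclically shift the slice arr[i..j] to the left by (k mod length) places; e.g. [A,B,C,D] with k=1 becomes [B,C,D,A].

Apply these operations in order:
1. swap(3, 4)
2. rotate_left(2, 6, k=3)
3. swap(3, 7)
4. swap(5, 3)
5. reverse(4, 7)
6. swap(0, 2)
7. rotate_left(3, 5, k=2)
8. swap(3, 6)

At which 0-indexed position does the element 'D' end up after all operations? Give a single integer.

After 1 (swap(3, 4)): [E, G, C, A, D, H, B, F]
After 2 (rotate_left(2, 6, k=3)): [E, G, H, B, C, A, D, F]
After 3 (swap(3, 7)): [E, G, H, F, C, A, D, B]
After 4 (swap(5, 3)): [E, G, H, A, C, F, D, B]
After 5 (reverse(4, 7)): [E, G, H, A, B, D, F, C]
After 6 (swap(0, 2)): [H, G, E, A, B, D, F, C]
After 7 (rotate_left(3, 5, k=2)): [H, G, E, D, A, B, F, C]
After 8 (swap(3, 6)): [H, G, E, F, A, B, D, C]

Answer: 6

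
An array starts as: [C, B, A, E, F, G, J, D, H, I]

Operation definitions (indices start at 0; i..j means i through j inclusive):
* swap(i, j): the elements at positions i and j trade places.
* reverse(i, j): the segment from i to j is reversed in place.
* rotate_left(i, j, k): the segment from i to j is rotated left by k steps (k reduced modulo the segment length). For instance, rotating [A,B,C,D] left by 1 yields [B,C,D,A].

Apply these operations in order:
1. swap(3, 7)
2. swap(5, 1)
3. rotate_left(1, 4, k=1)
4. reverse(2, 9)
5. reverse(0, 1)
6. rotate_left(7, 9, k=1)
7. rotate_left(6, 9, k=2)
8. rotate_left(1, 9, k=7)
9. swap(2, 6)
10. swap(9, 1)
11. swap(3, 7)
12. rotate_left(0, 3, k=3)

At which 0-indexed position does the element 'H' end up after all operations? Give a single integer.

Answer: 5

Derivation:
After 1 (swap(3, 7)): [C, B, A, D, F, G, J, E, H, I]
After 2 (swap(5, 1)): [C, G, A, D, F, B, J, E, H, I]
After 3 (rotate_left(1, 4, k=1)): [C, A, D, F, G, B, J, E, H, I]
After 4 (reverse(2, 9)): [C, A, I, H, E, J, B, G, F, D]
After 5 (reverse(0, 1)): [A, C, I, H, E, J, B, G, F, D]
After 6 (rotate_left(7, 9, k=1)): [A, C, I, H, E, J, B, F, D, G]
After 7 (rotate_left(6, 9, k=2)): [A, C, I, H, E, J, D, G, B, F]
After 8 (rotate_left(1, 9, k=7)): [A, B, F, C, I, H, E, J, D, G]
After 9 (swap(2, 6)): [A, B, E, C, I, H, F, J, D, G]
After 10 (swap(9, 1)): [A, G, E, C, I, H, F, J, D, B]
After 11 (swap(3, 7)): [A, G, E, J, I, H, F, C, D, B]
After 12 (rotate_left(0, 3, k=3)): [J, A, G, E, I, H, F, C, D, B]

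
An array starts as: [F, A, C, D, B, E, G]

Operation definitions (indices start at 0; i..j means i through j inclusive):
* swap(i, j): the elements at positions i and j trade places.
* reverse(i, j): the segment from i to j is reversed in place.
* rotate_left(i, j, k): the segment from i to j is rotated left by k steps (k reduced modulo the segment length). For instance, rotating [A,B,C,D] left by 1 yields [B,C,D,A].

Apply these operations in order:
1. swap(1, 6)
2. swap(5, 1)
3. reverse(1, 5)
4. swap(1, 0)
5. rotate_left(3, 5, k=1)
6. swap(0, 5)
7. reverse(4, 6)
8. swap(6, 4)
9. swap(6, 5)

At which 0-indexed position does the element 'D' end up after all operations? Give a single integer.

After 1 (swap(1, 6)): [F, G, C, D, B, E, A]
After 2 (swap(5, 1)): [F, E, C, D, B, G, A]
After 3 (reverse(1, 5)): [F, G, B, D, C, E, A]
After 4 (swap(1, 0)): [G, F, B, D, C, E, A]
After 5 (rotate_left(3, 5, k=1)): [G, F, B, C, E, D, A]
After 6 (swap(0, 5)): [D, F, B, C, E, G, A]
After 7 (reverse(4, 6)): [D, F, B, C, A, G, E]
After 8 (swap(6, 4)): [D, F, B, C, E, G, A]
After 9 (swap(6, 5)): [D, F, B, C, E, A, G]

Answer: 0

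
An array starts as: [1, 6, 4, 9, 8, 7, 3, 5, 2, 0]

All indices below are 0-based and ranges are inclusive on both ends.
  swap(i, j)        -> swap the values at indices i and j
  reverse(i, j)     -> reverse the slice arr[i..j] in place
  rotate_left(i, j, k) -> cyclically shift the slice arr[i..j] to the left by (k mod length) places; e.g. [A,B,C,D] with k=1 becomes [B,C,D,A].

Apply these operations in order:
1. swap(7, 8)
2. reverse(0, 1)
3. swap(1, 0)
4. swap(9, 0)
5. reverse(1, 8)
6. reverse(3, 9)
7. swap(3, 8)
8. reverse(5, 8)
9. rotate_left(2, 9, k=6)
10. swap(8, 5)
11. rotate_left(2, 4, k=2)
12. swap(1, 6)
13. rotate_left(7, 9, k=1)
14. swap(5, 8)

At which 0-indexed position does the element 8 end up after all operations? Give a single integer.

Answer: 8

Derivation:
After 1 (swap(7, 8)): [1, 6, 4, 9, 8, 7, 3, 2, 5, 0]
After 2 (reverse(0, 1)): [6, 1, 4, 9, 8, 7, 3, 2, 5, 0]
After 3 (swap(1, 0)): [1, 6, 4, 9, 8, 7, 3, 2, 5, 0]
After 4 (swap(9, 0)): [0, 6, 4, 9, 8, 7, 3, 2, 5, 1]
After 5 (reverse(1, 8)): [0, 5, 2, 3, 7, 8, 9, 4, 6, 1]
After 6 (reverse(3, 9)): [0, 5, 2, 1, 6, 4, 9, 8, 7, 3]
After 7 (swap(3, 8)): [0, 5, 2, 7, 6, 4, 9, 8, 1, 3]
After 8 (reverse(5, 8)): [0, 5, 2, 7, 6, 1, 8, 9, 4, 3]
After 9 (rotate_left(2, 9, k=6)): [0, 5, 4, 3, 2, 7, 6, 1, 8, 9]
After 10 (swap(8, 5)): [0, 5, 4, 3, 2, 8, 6, 1, 7, 9]
After 11 (rotate_left(2, 4, k=2)): [0, 5, 2, 4, 3, 8, 6, 1, 7, 9]
After 12 (swap(1, 6)): [0, 6, 2, 4, 3, 8, 5, 1, 7, 9]
After 13 (rotate_left(7, 9, k=1)): [0, 6, 2, 4, 3, 8, 5, 7, 9, 1]
After 14 (swap(5, 8)): [0, 6, 2, 4, 3, 9, 5, 7, 8, 1]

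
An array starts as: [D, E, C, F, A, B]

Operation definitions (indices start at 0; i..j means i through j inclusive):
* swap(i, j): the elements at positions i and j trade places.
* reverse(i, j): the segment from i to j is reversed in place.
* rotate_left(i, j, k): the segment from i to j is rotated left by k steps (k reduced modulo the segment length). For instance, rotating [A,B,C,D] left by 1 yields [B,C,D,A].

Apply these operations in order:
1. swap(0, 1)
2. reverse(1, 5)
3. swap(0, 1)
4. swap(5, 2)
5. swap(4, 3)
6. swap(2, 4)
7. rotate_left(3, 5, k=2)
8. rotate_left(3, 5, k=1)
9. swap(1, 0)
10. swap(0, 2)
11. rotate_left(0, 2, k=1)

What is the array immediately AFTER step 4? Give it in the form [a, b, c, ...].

Answer: [B, E, D, F, C, A]

Derivation:
After 1 (swap(0, 1)): [E, D, C, F, A, B]
After 2 (reverse(1, 5)): [E, B, A, F, C, D]
After 3 (swap(0, 1)): [B, E, A, F, C, D]
After 4 (swap(5, 2)): [B, E, D, F, C, A]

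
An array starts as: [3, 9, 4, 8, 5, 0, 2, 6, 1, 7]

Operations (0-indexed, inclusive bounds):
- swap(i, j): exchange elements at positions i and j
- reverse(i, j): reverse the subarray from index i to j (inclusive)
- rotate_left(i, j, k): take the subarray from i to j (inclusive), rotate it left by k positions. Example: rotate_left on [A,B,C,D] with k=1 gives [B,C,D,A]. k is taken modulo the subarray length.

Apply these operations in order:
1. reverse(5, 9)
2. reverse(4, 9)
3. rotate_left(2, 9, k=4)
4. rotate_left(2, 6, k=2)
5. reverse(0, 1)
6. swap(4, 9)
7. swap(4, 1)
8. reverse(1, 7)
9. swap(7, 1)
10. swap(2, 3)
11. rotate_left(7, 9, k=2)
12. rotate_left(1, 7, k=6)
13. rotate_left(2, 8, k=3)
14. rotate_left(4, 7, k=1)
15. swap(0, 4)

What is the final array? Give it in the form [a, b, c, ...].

After 1 (reverse(5, 9)): [3, 9, 4, 8, 5, 7, 1, 6, 2, 0]
After 2 (reverse(4, 9)): [3, 9, 4, 8, 0, 2, 6, 1, 7, 5]
After 3 (rotate_left(2, 9, k=4)): [3, 9, 6, 1, 7, 5, 4, 8, 0, 2]
After 4 (rotate_left(2, 6, k=2)): [3, 9, 7, 5, 4, 6, 1, 8, 0, 2]
After 5 (reverse(0, 1)): [9, 3, 7, 5, 4, 6, 1, 8, 0, 2]
After 6 (swap(4, 9)): [9, 3, 7, 5, 2, 6, 1, 8, 0, 4]
After 7 (swap(4, 1)): [9, 2, 7, 5, 3, 6, 1, 8, 0, 4]
After 8 (reverse(1, 7)): [9, 8, 1, 6, 3, 5, 7, 2, 0, 4]
After 9 (swap(7, 1)): [9, 2, 1, 6, 3, 5, 7, 8, 0, 4]
After 10 (swap(2, 3)): [9, 2, 6, 1, 3, 5, 7, 8, 0, 4]
After 11 (rotate_left(7, 9, k=2)): [9, 2, 6, 1, 3, 5, 7, 4, 8, 0]
After 12 (rotate_left(1, 7, k=6)): [9, 4, 2, 6, 1, 3, 5, 7, 8, 0]
After 13 (rotate_left(2, 8, k=3)): [9, 4, 3, 5, 7, 8, 2, 6, 1, 0]
After 14 (rotate_left(4, 7, k=1)): [9, 4, 3, 5, 8, 2, 6, 7, 1, 0]
After 15 (swap(0, 4)): [8, 4, 3, 5, 9, 2, 6, 7, 1, 0]

Answer: [8, 4, 3, 5, 9, 2, 6, 7, 1, 0]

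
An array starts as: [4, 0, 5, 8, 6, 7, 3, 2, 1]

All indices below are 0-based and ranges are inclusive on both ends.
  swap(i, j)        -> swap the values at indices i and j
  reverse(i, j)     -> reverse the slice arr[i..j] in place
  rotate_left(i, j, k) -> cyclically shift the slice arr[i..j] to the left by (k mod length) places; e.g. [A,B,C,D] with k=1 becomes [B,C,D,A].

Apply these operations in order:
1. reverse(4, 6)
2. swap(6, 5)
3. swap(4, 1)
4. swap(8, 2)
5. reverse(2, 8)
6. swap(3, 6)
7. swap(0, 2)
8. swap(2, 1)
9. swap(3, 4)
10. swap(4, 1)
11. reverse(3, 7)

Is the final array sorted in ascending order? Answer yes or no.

Answer: no

Derivation:
After 1 (reverse(4, 6)): [4, 0, 5, 8, 3, 7, 6, 2, 1]
After 2 (swap(6, 5)): [4, 0, 5, 8, 3, 6, 7, 2, 1]
After 3 (swap(4, 1)): [4, 3, 5, 8, 0, 6, 7, 2, 1]
After 4 (swap(8, 2)): [4, 3, 1, 8, 0, 6, 7, 2, 5]
After 5 (reverse(2, 8)): [4, 3, 5, 2, 7, 6, 0, 8, 1]
After 6 (swap(3, 6)): [4, 3, 5, 0, 7, 6, 2, 8, 1]
After 7 (swap(0, 2)): [5, 3, 4, 0, 7, 6, 2, 8, 1]
After 8 (swap(2, 1)): [5, 4, 3, 0, 7, 6, 2, 8, 1]
After 9 (swap(3, 4)): [5, 4, 3, 7, 0, 6, 2, 8, 1]
After 10 (swap(4, 1)): [5, 0, 3, 7, 4, 6, 2, 8, 1]
After 11 (reverse(3, 7)): [5, 0, 3, 8, 2, 6, 4, 7, 1]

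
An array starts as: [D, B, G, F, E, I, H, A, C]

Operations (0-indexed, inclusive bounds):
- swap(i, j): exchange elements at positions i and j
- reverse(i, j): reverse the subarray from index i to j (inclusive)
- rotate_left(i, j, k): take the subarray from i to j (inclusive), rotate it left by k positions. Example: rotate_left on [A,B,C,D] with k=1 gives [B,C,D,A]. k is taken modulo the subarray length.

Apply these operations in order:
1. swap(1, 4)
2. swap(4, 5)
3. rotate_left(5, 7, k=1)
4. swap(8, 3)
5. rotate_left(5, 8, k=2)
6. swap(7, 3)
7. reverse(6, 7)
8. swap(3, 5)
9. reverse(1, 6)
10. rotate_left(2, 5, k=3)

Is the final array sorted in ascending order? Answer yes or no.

Answer: no

Derivation:
After 1 (swap(1, 4)): [D, E, G, F, B, I, H, A, C]
After 2 (swap(4, 5)): [D, E, G, F, I, B, H, A, C]
After 3 (rotate_left(5, 7, k=1)): [D, E, G, F, I, H, A, B, C]
After 4 (swap(8, 3)): [D, E, G, C, I, H, A, B, F]
After 5 (rotate_left(5, 8, k=2)): [D, E, G, C, I, B, F, H, A]
After 6 (swap(7, 3)): [D, E, G, H, I, B, F, C, A]
After 7 (reverse(6, 7)): [D, E, G, H, I, B, C, F, A]
After 8 (swap(3, 5)): [D, E, G, B, I, H, C, F, A]
After 9 (reverse(1, 6)): [D, C, H, I, B, G, E, F, A]
After 10 (rotate_left(2, 5, k=3)): [D, C, G, H, I, B, E, F, A]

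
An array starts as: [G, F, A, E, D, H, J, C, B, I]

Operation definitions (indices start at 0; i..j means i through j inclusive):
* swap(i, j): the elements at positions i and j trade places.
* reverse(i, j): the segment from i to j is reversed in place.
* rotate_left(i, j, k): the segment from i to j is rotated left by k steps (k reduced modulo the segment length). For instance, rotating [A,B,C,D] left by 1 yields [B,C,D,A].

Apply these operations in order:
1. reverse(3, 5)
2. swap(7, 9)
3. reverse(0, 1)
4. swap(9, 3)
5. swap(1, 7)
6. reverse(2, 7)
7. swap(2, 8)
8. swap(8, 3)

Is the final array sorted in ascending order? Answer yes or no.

After 1 (reverse(3, 5)): [G, F, A, H, D, E, J, C, B, I]
After 2 (swap(7, 9)): [G, F, A, H, D, E, J, I, B, C]
After 3 (reverse(0, 1)): [F, G, A, H, D, E, J, I, B, C]
After 4 (swap(9, 3)): [F, G, A, C, D, E, J, I, B, H]
After 5 (swap(1, 7)): [F, I, A, C, D, E, J, G, B, H]
After 6 (reverse(2, 7)): [F, I, G, J, E, D, C, A, B, H]
After 7 (swap(2, 8)): [F, I, B, J, E, D, C, A, G, H]
After 8 (swap(8, 3)): [F, I, B, G, E, D, C, A, J, H]

Answer: no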